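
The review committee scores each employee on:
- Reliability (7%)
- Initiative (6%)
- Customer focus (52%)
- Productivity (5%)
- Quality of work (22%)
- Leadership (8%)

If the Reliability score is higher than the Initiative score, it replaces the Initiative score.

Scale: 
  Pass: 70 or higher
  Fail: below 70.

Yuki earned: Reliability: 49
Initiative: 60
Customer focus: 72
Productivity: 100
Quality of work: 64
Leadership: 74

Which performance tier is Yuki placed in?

Reliability (49) ≤ Initiative (60), so Initiative stays at 60.
Weighted total:
  Reliability 49 × 0.07 = 3.43
  Initiative 60 × 0.06 = 3.6
  Customer focus 72 × 0.52 = 37.44
  Productivity 100 × 0.05 = 5
  Quality of work 64 × 0.22 = 14.08
  Leadership 74 × 0.08 = 5.92
Sum = 69.47
69.47 < 70 → Fail

Fail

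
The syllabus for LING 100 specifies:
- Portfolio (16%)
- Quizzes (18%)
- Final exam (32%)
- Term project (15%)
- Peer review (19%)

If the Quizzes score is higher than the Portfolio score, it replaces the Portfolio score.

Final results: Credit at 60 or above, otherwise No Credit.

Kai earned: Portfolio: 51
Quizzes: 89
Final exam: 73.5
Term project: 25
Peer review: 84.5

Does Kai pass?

Quizzes (89) > Portfolio (51), so Portfolio counts as 89.
Weighted total:
  Portfolio 89 × 0.16 = 14.24
  Quizzes 89 × 0.18 = 16.02
  Final exam 73.5 × 0.32 = 23.52
  Term project 25 × 0.15 = 3.75
  Peer review 84.5 × 0.19 = 16.055
Sum = 73.585
73.585 ≥ 60 → Credit

Credit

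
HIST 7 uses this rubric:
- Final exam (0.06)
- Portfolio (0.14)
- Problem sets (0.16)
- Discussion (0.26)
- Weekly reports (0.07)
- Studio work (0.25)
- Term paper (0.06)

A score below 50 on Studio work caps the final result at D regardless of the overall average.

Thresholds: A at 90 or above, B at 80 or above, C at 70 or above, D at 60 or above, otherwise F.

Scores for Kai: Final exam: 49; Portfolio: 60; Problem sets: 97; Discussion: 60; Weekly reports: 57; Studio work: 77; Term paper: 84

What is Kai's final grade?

Studio work score 77 ≥ 50: minimum met.
Weighted total:
  Final exam 49 × 0.06 = 2.94
  Portfolio 60 × 0.14 = 8.4
  Problem sets 97 × 0.16 = 15.52
  Discussion 60 × 0.26 = 15.6
  Weekly reports 57 × 0.07 = 3.99
  Studio work 77 × 0.25 = 19.25
  Term paper 84 × 0.06 = 5.04
Sum = 70.74
70.74 is ≥ 70 and < 80 → C

C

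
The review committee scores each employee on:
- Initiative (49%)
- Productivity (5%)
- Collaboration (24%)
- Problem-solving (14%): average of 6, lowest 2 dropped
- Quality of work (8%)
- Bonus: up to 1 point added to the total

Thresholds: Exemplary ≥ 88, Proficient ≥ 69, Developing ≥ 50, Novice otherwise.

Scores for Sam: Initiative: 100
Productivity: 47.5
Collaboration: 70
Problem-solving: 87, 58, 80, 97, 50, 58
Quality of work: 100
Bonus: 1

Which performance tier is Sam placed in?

Exemplary

Problem-solving: drop 50, 58 → average of remaining 4 = 322/4 = 80.5
Weighted total:
  Initiative 100 × 0.49 = 49
  Productivity 47.5 × 0.05 = 2.375
  Collaboration 70 × 0.24 = 16.8
  Problem-solving 80.5 × 0.14 = 11.27
  Quality of work 100 × 0.08 = 8
Sum = 87.445
Bonus: 87.445 + 1 = 88.445
88.445 ≥ 88 → Exemplary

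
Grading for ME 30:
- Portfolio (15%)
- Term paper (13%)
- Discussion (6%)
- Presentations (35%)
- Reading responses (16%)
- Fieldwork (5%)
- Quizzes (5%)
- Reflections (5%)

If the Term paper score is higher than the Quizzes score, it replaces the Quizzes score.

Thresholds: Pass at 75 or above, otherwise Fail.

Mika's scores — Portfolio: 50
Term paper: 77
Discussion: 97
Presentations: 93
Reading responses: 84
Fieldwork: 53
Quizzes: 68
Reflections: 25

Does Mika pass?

Term paper (77) > Quizzes (68), so Quizzes counts as 77.
Weighted total:
  Portfolio 50 × 0.15 = 7.5
  Term paper 77 × 0.13 = 10.01
  Discussion 97 × 0.06 = 5.82
  Presentations 93 × 0.35 = 32.55
  Reading responses 84 × 0.16 = 13.44
  Fieldwork 53 × 0.05 = 2.65
  Quizzes 77 × 0.05 = 3.85
  Reflections 25 × 0.05 = 1.25
Sum = 77.07
77.07 ≥ 75 → Pass

Pass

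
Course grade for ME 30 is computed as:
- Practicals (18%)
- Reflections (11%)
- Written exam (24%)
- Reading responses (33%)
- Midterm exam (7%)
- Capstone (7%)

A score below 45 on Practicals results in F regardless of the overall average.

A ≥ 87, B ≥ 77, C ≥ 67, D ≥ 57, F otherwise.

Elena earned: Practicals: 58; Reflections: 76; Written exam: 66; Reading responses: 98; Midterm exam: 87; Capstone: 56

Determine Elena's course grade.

C

Practicals score 58 ≥ 45: minimum met.
Weighted total:
  Practicals 58 × 0.18 = 10.44
  Reflections 76 × 0.11 = 8.36
  Written exam 66 × 0.24 = 15.84
  Reading responses 98 × 0.33 = 32.34
  Midterm exam 87 × 0.07 = 6.09
  Capstone 56 × 0.07 = 3.92
Sum = 76.99
76.99 is ≥ 67 and < 77 → C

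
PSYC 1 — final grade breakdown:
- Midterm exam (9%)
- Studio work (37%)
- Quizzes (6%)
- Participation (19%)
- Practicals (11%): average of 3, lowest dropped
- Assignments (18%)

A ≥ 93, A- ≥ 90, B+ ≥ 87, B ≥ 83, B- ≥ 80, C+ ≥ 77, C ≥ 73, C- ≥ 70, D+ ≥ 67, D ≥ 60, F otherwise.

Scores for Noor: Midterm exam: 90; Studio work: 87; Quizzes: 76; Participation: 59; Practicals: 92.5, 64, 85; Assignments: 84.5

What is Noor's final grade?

Practicals: drop 64 → average of remaining 2 = 177.5/2 = 88.75
Weighted total:
  Midterm exam 90 × 0.09 = 8.1
  Studio work 87 × 0.37 = 32.19
  Quizzes 76 × 0.06 = 4.56
  Participation 59 × 0.19 = 11.21
  Practicals 88.75 × 0.11 = 9.7625
  Assignments 84.5 × 0.18 = 15.21
Sum = 81.0325
81.0325 is ≥ 80 and < 83 → B-

B-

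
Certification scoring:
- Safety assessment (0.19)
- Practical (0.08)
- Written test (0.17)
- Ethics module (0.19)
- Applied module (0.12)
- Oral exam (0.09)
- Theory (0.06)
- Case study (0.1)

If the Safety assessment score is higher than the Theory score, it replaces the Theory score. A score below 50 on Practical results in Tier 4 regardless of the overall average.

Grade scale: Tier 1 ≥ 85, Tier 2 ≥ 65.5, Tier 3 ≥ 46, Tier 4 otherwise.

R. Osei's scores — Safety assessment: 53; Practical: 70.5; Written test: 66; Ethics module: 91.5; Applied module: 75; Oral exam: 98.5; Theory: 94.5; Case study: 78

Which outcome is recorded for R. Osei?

Tier 2

Safety assessment (53) ≤ Theory (94.5), so Theory stays at 94.5.
Practical score 70.5 ≥ 50: minimum met.
Weighted total:
  Safety assessment 53 × 0.19 = 10.07
  Practical 70.5 × 0.08 = 5.64
  Written test 66 × 0.17 = 11.22
  Ethics module 91.5 × 0.19 = 17.385
  Applied module 75 × 0.12 = 9
  Oral exam 98.5 × 0.09 = 8.865
  Theory 94.5 × 0.06 = 5.67
  Case study 78 × 0.1 = 7.8
Sum = 75.65
75.65 is ≥ 65.5 and < 85 → Tier 2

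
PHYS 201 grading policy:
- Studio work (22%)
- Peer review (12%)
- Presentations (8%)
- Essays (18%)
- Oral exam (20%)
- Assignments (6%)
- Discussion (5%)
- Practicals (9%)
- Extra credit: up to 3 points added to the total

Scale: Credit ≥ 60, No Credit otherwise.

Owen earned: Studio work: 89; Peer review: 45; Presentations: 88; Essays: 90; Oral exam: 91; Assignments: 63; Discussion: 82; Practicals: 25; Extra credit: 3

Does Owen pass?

Credit

Weighted total:
  Studio work 89 × 0.22 = 19.58
  Peer review 45 × 0.12 = 5.4
  Presentations 88 × 0.08 = 7.04
  Essays 90 × 0.18 = 16.2
  Oral exam 91 × 0.2 = 18.2
  Assignments 63 × 0.06 = 3.78
  Discussion 82 × 0.05 = 4.1
  Practicals 25 × 0.09 = 2.25
Sum = 76.55
Extra credit: 76.55 + 3 = 79.55
79.55 ≥ 60 → Credit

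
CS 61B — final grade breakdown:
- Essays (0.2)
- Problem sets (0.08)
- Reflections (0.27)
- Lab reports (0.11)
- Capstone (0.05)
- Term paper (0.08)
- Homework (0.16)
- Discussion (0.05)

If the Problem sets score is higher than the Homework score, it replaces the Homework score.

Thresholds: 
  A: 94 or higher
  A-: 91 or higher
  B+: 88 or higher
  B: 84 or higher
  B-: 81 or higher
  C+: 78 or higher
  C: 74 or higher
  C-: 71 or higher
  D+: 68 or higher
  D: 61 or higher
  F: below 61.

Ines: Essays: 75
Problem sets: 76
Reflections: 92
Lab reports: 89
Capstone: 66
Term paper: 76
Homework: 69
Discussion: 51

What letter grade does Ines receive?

Problem sets (76) > Homework (69), so Homework counts as 76.
Weighted total:
  Essays 75 × 0.2 = 15
  Problem sets 76 × 0.08 = 6.08
  Reflections 92 × 0.27 = 24.84
  Lab reports 89 × 0.11 = 9.79
  Capstone 66 × 0.05 = 3.3
  Term paper 76 × 0.08 = 6.08
  Homework 76 × 0.16 = 12.16
  Discussion 51 × 0.05 = 2.55
Sum = 79.8
79.8 is ≥ 78 and < 81 → C+

C+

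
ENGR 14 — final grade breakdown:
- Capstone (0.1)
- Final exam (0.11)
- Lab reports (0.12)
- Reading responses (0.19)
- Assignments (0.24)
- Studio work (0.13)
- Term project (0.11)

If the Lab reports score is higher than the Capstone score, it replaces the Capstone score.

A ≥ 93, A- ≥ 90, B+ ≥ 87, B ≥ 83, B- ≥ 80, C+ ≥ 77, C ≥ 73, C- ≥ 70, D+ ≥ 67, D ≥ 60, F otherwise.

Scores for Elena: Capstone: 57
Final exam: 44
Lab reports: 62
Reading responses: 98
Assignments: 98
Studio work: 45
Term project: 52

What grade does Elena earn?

C-

Lab reports (62) > Capstone (57), so Capstone counts as 62.
Weighted total:
  Capstone 62 × 0.1 = 6.2
  Final exam 44 × 0.11 = 4.84
  Lab reports 62 × 0.12 = 7.44
  Reading responses 98 × 0.19 = 18.62
  Assignments 98 × 0.24 = 23.52
  Studio work 45 × 0.13 = 5.85
  Term project 52 × 0.11 = 5.72
Sum = 72.19
72.19 is ≥ 70 and < 73 → C-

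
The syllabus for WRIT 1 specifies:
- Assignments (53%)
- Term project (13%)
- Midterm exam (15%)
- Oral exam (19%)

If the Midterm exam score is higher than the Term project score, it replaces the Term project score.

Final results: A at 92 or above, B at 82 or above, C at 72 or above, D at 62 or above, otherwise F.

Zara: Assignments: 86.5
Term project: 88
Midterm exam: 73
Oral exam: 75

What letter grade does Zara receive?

Midterm exam (73) ≤ Term project (88), so Term project stays at 88.
Weighted total:
  Assignments 86.5 × 0.53 = 45.845
  Term project 88 × 0.13 = 11.44
  Midterm exam 73 × 0.15 = 10.95
  Oral exam 75 × 0.19 = 14.25
Sum = 82.485
82.485 is ≥ 82 and < 92 → B

B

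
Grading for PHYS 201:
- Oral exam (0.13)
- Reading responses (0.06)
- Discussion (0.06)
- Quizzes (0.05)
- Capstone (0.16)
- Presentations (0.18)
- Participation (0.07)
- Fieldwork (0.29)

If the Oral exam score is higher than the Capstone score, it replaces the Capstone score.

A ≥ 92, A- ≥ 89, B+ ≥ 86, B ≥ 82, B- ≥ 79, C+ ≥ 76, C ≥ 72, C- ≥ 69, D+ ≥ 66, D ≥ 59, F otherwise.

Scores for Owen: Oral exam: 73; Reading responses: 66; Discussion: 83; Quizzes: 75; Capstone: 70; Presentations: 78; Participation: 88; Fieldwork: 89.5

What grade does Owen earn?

B-

Oral exam (73) > Capstone (70), so Capstone counts as 73.
Weighted total:
  Oral exam 73 × 0.13 = 9.49
  Reading responses 66 × 0.06 = 3.96
  Discussion 83 × 0.06 = 4.98
  Quizzes 75 × 0.05 = 3.75
  Capstone 73 × 0.16 = 11.68
  Presentations 78 × 0.18 = 14.04
  Participation 88 × 0.07 = 6.16
  Fieldwork 89.5 × 0.29 = 25.955
Sum = 80.015
80.015 is ≥ 79 and < 82 → B-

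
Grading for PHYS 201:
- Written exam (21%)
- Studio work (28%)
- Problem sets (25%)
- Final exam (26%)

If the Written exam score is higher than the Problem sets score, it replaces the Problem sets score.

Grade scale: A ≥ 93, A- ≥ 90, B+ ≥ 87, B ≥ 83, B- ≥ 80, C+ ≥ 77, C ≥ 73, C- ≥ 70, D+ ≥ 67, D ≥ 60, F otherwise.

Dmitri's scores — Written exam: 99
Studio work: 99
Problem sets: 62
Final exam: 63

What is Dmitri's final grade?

Written exam (99) > Problem sets (62), so Problem sets counts as 99.
Weighted total:
  Written exam 99 × 0.21 = 20.79
  Studio work 99 × 0.28 = 27.72
  Problem sets 99 × 0.25 = 24.75
  Final exam 63 × 0.26 = 16.38
Sum = 89.64
89.64 is ≥ 87 and < 90 → B+

B+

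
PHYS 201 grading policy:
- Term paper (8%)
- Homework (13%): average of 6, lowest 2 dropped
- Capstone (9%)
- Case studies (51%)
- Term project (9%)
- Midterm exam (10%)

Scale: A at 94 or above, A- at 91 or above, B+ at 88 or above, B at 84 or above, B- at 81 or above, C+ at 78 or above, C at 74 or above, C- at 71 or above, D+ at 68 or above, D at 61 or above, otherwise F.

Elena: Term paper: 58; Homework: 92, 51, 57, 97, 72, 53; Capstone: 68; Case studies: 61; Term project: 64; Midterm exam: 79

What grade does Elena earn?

D

Homework: drop 51, 53 → average of remaining 4 = 318/4 = 79.5
Weighted total:
  Term paper 58 × 0.08 = 4.64
  Homework 79.5 × 0.13 = 10.335
  Capstone 68 × 0.09 = 6.12
  Case studies 61 × 0.51 = 31.11
  Term project 64 × 0.09 = 5.76
  Midterm exam 79 × 0.1 = 7.9
Sum = 65.865
65.865 is ≥ 61 and < 68 → D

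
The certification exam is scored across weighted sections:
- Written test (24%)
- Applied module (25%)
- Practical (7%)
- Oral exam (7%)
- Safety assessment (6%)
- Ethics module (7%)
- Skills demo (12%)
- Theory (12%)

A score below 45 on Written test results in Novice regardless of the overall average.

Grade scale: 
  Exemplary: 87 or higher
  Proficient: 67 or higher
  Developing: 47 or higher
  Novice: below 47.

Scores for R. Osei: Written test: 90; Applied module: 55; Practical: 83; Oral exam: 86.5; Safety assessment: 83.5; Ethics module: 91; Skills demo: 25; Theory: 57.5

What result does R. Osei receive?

Written test score 90 ≥ 45: minimum met.
Weighted total:
  Written test 90 × 0.24 = 21.6
  Applied module 55 × 0.25 = 13.75
  Practical 83 × 0.07 = 5.81
  Oral exam 86.5 × 0.07 = 6.055
  Safety assessment 83.5 × 0.06 = 5.01
  Ethics module 91 × 0.07 = 6.37
  Skills demo 25 × 0.12 = 3
  Theory 57.5 × 0.12 = 6.9
Sum = 68.495
68.495 is ≥ 67 and < 87 → Proficient

Proficient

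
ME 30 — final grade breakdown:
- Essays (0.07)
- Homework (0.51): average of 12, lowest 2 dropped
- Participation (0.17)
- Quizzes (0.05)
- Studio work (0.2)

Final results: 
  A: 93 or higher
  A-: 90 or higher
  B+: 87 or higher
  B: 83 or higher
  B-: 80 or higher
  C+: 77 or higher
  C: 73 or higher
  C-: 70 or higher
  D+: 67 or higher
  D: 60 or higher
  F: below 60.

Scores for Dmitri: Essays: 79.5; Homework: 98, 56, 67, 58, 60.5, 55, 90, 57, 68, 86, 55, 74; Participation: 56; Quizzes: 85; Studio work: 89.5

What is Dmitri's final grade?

Homework: drop 55, 55 → average of remaining 10 = 714.5/10 = 71.45
Weighted total:
  Essays 79.5 × 0.07 = 5.565
  Homework 71.45 × 0.51 = 36.4395
  Participation 56 × 0.17 = 9.52
  Quizzes 85 × 0.05 = 4.25
  Studio work 89.5 × 0.2 = 17.9
Sum = 73.6745
73.6745 is ≥ 73 and < 77 → C

C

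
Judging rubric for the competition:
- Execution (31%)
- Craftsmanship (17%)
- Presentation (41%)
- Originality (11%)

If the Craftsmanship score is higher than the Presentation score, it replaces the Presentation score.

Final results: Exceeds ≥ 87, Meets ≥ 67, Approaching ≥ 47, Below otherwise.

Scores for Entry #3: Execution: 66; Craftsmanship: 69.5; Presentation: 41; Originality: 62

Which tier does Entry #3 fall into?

Craftsmanship (69.5) > Presentation (41), so Presentation counts as 69.5.
Weighted total:
  Execution 66 × 0.31 = 20.46
  Craftsmanship 69.5 × 0.17 = 11.815
  Presentation 69.5 × 0.41 = 28.495
  Originality 62 × 0.11 = 6.82
Sum = 67.59
67.59 is ≥ 67 and < 87 → Meets

Meets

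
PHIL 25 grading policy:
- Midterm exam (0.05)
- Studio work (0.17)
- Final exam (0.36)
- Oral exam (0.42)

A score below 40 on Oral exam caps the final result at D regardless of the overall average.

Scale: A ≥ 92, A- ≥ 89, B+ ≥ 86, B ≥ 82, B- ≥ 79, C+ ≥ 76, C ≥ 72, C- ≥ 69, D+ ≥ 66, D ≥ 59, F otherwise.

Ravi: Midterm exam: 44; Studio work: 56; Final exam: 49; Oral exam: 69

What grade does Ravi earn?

F

Oral exam score 69 ≥ 40: minimum met.
Weighted total:
  Midterm exam 44 × 0.05 = 2.2
  Studio work 56 × 0.17 = 9.52
  Final exam 49 × 0.36 = 17.64
  Oral exam 69 × 0.42 = 28.98
Sum = 58.34
58.34 < 59 → F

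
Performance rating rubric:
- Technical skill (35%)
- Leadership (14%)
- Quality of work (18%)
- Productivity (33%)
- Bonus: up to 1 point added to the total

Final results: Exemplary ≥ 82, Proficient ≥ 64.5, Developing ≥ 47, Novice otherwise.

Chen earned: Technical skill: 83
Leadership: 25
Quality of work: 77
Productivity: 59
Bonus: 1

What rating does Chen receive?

Proficient

Weighted total:
  Technical skill 83 × 0.35 = 29.05
  Leadership 25 × 0.14 = 3.5
  Quality of work 77 × 0.18 = 13.86
  Productivity 59 × 0.33 = 19.47
Sum = 65.88
Bonus: 65.88 + 1 = 66.88
66.88 is ≥ 64.5 and < 82 → Proficient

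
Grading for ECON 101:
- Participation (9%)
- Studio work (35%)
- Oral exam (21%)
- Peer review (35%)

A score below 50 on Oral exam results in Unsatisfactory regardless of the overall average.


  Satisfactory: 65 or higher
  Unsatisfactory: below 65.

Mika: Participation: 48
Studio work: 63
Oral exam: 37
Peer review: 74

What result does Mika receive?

Oral exam score 37 < 50: minimum not met.
Weighted total:
  Participation 48 × 0.09 = 4.32
  Studio work 63 × 0.35 = 22.05
  Oral exam 37 × 0.21 = 7.77
  Peer review 74 × 0.35 = 25.9
Sum = 60.04
Because the Oral exam minimum was not met, the result is Unsatisfactory.

Unsatisfactory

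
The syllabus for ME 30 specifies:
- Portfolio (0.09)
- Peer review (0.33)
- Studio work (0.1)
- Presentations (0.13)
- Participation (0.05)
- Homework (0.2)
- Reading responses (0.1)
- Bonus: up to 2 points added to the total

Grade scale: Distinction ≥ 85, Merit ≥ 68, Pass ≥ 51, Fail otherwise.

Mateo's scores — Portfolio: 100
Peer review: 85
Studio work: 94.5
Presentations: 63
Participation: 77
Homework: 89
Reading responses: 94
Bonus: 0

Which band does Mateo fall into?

Distinction

Weighted total:
  Portfolio 100 × 0.09 = 9
  Peer review 85 × 0.33 = 28.05
  Studio work 94.5 × 0.1 = 9.45
  Presentations 63 × 0.13 = 8.19
  Participation 77 × 0.05 = 3.85
  Homework 89 × 0.2 = 17.8
  Reading responses 94 × 0.1 = 9.4
Sum = 85.74
Bonus: 85.74 + 0 = 85.74
85.74 ≥ 85 → Distinction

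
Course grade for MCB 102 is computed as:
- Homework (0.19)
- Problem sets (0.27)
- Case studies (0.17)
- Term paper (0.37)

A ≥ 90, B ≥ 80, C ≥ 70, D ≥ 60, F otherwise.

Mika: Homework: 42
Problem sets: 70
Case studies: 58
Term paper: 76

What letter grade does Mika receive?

Weighted total:
  Homework 42 × 0.19 = 7.98
  Problem sets 70 × 0.27 = 18.9
  Case studies 58 × 0.17 = 9.86
  Term paper 76 × 0.37 = 28.12
Sum = 64.86
64.86 is ≥ 60 and < 70 → D

D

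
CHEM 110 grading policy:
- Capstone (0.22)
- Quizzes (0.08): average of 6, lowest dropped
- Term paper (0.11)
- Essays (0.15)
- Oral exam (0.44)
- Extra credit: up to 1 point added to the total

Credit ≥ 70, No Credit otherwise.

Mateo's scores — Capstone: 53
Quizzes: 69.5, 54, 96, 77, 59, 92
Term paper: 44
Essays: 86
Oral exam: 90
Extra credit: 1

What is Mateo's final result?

Quizzes: drop 54 → average of remaining 5 = 393.5/5 = 78.7
Weighted total:
  Capstone 53 × 0.22 = 11.66
  Quizzes 78.7 × 0.08 = 6.296
  Term paper 44 × 0.11 = 4.84
  Essays 86 × 0.15 = 12.9
  Oral exam 90 × 0.44 = 39.6
Sum = 75.296
Extra credit: 75.296 + 1 = 76.296
76.296 ≥ 70 → Credit

Credit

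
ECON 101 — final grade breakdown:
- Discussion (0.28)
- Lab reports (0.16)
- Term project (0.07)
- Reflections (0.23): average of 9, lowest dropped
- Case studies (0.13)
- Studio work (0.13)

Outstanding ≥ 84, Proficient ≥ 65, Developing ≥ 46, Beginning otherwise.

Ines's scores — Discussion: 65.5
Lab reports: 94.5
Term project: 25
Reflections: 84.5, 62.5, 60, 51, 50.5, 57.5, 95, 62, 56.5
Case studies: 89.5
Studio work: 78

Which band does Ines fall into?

Proficient

Reflections: drop 50.5 → average of remaining 8 = 529/8 = 66.125
Weighted total:
  Discussion 65.5 × 0.28 = 18.34
  Lab reports 94.5 × 0.16 = 15.12
  Term project 25 × 0.07 = 1.75
  Reflections 66.125 × 0.23 = 15.20875
  Case studies 89.5 × 0.13 = 11.635
  Studio work 78 × 0.13 = 10.14
Sum = 72.19375
72.19375 is ≥ 65 and < 84 → Proficient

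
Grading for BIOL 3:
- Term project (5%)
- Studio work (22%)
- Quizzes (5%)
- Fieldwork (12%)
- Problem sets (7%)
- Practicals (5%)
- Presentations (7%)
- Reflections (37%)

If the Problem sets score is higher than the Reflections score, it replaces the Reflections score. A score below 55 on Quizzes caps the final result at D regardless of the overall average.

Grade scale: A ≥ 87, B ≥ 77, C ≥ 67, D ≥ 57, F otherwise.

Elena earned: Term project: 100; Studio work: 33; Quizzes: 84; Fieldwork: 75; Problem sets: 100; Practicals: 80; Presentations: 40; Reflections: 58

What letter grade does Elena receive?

Problem sets (100) > Reflections (58), so Reflections counts as 100.
Quizzes score 84 ≥ 55: minimum met.
Weighted total:
  Term project 100 × 0.05 = 5
  Studio work 33 × 0.22 = 7.26
  Quizzes 84 × 0.05 = 4.2
  Fieldwork 75 × 0.12 = 9
  Problem sets 100 × 0.07 = 7
  Practicals 80 × 0.05 = 4
  Presentations 40 × 0.07 = 2.8
  Reflections 100 × 0.37 = 37
Sum = 76.26
76.26 is ≥ 67 and < 77 → C

C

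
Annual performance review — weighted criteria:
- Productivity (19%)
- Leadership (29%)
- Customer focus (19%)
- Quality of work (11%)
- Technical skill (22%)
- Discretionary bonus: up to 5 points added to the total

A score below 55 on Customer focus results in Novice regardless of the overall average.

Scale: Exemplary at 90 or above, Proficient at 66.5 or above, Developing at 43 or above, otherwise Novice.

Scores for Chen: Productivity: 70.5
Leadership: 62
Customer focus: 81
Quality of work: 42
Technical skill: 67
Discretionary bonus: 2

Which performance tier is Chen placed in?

Proficient

Customer focus score 81 ≥ 55: minimum met.
Weighted total:
  Productivity 70.5 × 0.19 = 13.395
  Leadership 62 × 0.29 = 17.98
  Customer focus 81 × 0.19 = 15.39
  Quality of work 42 × 0.11 = 4.62
  Technical skill 67 × 0.22 = 14.74
Sum = 66.125
Discretionary bonus: 66.125 + 2 = 68.125
68.125 is ≥ 66.5 and < 90 → Proficient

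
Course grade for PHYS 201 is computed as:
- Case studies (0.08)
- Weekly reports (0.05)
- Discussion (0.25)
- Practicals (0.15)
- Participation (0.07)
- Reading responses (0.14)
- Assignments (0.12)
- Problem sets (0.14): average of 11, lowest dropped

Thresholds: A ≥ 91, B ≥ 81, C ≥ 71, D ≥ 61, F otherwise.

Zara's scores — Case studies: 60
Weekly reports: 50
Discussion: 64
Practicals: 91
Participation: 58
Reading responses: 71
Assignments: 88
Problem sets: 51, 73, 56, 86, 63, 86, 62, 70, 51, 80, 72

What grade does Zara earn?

Problem sets: drop 51 → average of remaining 10 = 699/10 = 69.9
Weighted total:
  Case studies 60 × 0.08 = 4.8
  Weekly reports 50 × 0.05 = 2.5
  Discussion 64 × 0.25 = 16
  Practicals 91 × 0.15 = 13.65
  Participation 58 × 0.07 = 4.06
  Reading responses 71 × 0.14 = 9.94
  Assignments 88 × 0.12 = 10.56
  Problem sets 69.9 × 0.14 = 9.786
Sum = 71.296
71.296 is ≥ 71 and < 81 → C

C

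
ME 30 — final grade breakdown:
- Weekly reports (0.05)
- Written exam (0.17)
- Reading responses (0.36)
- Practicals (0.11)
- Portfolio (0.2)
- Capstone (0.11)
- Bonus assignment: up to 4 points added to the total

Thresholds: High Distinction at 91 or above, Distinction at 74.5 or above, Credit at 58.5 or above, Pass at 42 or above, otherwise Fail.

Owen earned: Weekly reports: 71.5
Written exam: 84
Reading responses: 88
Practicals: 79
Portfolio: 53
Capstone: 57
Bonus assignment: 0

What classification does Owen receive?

Distinction

Weighted total:
  Weekly reports 71.5 × 0.05 = 3.575
  Written exam 84 × 0.17 = 14.28
  Reading responses 88 × 0.36 = 31.68
  Practicals 79 × 0.11 = 8.69
  Portfolio 53 × 0.2 = 10.6
  Capstone 57 × 0.11 = 6.27
Sum = 75.095
Bonus assignment: 75.095 + 0 = 75.095
75.095 is ≥ 74.5 and < 91 → Distinction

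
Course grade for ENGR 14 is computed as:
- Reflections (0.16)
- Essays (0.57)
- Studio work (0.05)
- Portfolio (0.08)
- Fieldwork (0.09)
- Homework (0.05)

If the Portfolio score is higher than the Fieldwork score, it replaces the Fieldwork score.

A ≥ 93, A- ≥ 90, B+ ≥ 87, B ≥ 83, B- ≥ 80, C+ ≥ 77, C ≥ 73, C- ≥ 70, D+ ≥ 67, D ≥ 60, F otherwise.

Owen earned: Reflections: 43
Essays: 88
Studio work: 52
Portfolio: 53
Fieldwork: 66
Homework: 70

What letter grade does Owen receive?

C

Portfolio (53) ≤ Fieldwork (66), so Fieldwork stays at 66.
Weighted total:
  Reflections 43 × 0.16 = 6.88
  Essays 88 × 0.57 = 50.16
  Studio work 52 × 0.05 = 2.6
  Portfolio 53 × 0.08 = 4.24
  Fieldwork 66 × 0.09 = 5.94
  Homework 70 × 0.05 = 3.5
Sum = 73.32
73.32 is ≥ 73 and < 77 → C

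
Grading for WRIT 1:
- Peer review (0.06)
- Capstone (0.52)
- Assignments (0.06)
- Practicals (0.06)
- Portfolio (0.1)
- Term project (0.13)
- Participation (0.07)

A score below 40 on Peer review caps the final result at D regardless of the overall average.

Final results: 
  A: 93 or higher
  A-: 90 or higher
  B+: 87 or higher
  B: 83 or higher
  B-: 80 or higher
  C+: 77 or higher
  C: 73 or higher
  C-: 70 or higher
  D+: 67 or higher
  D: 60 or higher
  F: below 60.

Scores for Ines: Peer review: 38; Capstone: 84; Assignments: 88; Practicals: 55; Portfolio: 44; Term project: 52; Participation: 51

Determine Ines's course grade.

Peer review score 38 < 40: minimum not met.
Weighted total:
  Peer review 38 × 0.06 = 2.28
  Capstone 84 × 0.52 = 43.68
  Assignments 88 × 0.06 = 5.28
  Practicals 55 × 0.06 = 3.3
  Portfolio 44 × 0.1 = 4.4
  Term project 52 × 0.13 = 6.76
  Participation 51 × 0.07 = 3.57
Sum = 69.27
69.27 would be D+; cap at D applies → D.

D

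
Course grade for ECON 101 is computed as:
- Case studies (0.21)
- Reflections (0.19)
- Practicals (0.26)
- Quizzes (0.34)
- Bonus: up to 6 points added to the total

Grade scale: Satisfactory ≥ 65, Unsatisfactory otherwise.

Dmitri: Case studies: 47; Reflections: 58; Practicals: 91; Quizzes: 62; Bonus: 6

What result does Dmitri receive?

Weighted total:
  Case studies 47 × 0.21 = 9.87
  Reflections 58 × 0.19 = 11.02
  Practicals 91 × 0.26 = 23.66
  Quizzes 62 × 0.34 = 21.08
Sum = 65.63
Bonus: 65.63 + 6 = 71.63
71.63 ≥ 65 → Satisfactory

Satisfactory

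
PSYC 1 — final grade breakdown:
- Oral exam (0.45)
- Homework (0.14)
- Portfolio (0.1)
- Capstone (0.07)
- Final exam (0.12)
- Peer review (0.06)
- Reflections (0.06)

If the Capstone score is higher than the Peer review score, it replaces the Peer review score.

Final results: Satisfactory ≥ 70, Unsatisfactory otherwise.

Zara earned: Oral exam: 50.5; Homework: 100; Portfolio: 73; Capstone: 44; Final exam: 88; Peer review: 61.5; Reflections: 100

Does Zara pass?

Unsatisfactory

Capstone (44) ≤ Peer review (61.5), so Peer review stays at 61.5.
Weighted total:
  Oral exam 50.5 × 0.45 = 22.725
  Homework 100 × 0.14 = 14
  Portfolio 73 × 0.1 = 7.3
  Capstone 44 × 0.07 = 3.08
  Final exam 88 × 0.12 = 10.56
  Peer review 61.5 × 0.06 = 3.69
  Reflections 100 × 0.06 = 6
Sum = 67.355
67.355 < 70 → Unsatisfactory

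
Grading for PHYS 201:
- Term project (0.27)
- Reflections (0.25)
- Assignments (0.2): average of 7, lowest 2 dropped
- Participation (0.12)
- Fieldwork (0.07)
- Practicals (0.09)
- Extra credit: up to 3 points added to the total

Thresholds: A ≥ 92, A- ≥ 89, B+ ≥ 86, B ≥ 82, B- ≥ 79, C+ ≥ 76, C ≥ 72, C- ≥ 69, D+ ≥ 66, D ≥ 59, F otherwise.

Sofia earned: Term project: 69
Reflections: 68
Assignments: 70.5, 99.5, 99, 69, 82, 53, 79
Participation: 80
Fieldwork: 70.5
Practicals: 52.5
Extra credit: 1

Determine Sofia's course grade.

Assignments: drop 53, 69 → average of remaining 5 = 430/5 = 86
Weighted total:
  Term project 69 × 0.27 = 18.63
  Reflections 68 × 0.25 = 17
  Assignments 86 × 0.2 = 17.2
  Participation 80 × 0.12 = 9.6
  Fieldwork 70.5 × 0.07 = 4.935
  Practicals 52.5 × 0.09 = 4.725
Sum = 72.09
Extra credit: 72.09 + 1 = 73.09
73.09 is ≥ 72 and < 76 → C

C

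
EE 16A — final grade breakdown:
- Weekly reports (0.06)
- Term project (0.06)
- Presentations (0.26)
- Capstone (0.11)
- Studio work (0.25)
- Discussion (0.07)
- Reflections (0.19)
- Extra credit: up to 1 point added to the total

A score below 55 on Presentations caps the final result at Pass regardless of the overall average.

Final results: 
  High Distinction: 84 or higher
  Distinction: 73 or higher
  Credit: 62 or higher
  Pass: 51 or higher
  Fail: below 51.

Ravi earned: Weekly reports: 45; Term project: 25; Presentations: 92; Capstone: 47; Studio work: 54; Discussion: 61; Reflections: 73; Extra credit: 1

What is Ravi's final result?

Credit

Presentations score 92 ≥ 55: minimum met.
Weighted total:
  Weekly reports 45 × 0.06 = 2.7
  Term project 25 × 0.06 = 1.5
  Presentations 92 × 0.26 = 23.92
  Capstone 47 × 0.11 = 5.17
  Studio work 54 × 0.25 = 13.5
  Discussion 61 × 0.07 = 4.27
  Reflections 73 × 0.19 = 13.87
Sum = 64.93
Extra credit: 64.93 + 1 = 65.93
65.93 is ≥ 62 and < 73 → Credit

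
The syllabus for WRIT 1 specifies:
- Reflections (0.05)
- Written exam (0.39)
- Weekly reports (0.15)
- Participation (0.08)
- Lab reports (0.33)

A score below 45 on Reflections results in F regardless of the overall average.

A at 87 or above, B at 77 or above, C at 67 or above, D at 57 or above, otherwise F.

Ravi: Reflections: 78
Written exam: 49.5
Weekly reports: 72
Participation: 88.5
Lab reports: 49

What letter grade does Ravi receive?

Reflections score 78 ≥ 45: minimum met.
Weighted total:
  Reflections 78 × 0.05 = 3.9
  Written exam 49.5 × 0.39 = 19.305
  Weekly reports 72 × 0.15 = 10.8
  Participation 88.5 × 0.08 = 7.08
  Lab reports 49 × 0.33 = 16.17
Sum = 57.255
57.255 is ≥ 57 and < 67 → D

D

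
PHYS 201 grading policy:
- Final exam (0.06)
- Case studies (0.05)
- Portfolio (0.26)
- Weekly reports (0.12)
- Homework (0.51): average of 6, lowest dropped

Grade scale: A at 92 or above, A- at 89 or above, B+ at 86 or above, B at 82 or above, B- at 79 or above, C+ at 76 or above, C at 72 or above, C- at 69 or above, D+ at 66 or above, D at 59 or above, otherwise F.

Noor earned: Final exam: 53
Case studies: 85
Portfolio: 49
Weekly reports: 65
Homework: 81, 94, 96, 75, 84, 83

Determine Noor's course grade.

C

Homework: drop 75 → average of remaining 5 = 438/5 = 87.6
Weighted total:
  Final exam 53 × 0.06 = 3.18
  Case studies 85 × 0.05 = 4.25
  Portfolio 49 × 0.26 = 12.74
  Weekly reports 65 × 0.12 = 7.8
  Homework 87.6 × 0.51 = 44.676
Sum = 72.646
72.646 is ≥ 72 and < 76 → C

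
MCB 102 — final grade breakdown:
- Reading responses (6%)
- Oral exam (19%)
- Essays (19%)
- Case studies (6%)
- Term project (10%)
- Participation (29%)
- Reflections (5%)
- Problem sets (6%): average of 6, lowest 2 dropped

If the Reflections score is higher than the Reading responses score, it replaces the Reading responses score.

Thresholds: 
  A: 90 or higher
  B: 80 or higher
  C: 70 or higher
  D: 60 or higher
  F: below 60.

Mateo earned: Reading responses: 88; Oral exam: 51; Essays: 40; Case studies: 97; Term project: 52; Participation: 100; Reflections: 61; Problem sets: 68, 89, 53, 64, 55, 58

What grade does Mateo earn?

Problem sets: drop 53, 55 → average of remaining 4 = 279/4 = 69.75
Reflections (61) ≤ Reading responses (88), so Reading responses stays at 88.
Weighted total:
  Reading responses 88 × 0.06 = 5.28
  Oral exam 51 × 0.19 = 9.69
  Essays 40 × 0.19 = 7.6
  Case studies 97 × 0.06 = 5.82
  Term project 52 × 0.1 = 5.2
  Participation 100 × 0.29 = 29
  Reflections 61 × 0.05 = 3.05
  Problem sets 69.75 × 0.06 = 4.185
Sum = 69.825
69.825 is ≥ 60 and < 70 → D

D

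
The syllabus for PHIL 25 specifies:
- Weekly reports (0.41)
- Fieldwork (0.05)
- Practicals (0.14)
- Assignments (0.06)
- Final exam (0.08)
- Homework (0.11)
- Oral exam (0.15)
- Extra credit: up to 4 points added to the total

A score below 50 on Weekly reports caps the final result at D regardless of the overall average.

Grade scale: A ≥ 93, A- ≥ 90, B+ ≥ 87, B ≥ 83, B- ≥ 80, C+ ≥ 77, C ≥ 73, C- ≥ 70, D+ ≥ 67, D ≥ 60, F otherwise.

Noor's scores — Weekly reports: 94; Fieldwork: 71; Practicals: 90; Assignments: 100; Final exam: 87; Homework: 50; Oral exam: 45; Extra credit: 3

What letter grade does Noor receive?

Weekly reports score 94 ≥ 50: minimum met.
Weighted total:
  Weekly reports 94 × 0.41 = 38.54
  Fieldwork 71 × 0.05 = 3.55
  Practicals 90 × 0.14 = 12.6
  Assignments 100 × 0.06 = 6
  Final exam 87 × 0.08 = 6.96
  Homework 50 × 0.11 = 5.5
  Oral exam 45 × 0.15 = 6.75
Sum = 79.9
Extra credit: 79.9 + 3 = 82.9
82.9 is ≥ 80 and < 83 → B-

B-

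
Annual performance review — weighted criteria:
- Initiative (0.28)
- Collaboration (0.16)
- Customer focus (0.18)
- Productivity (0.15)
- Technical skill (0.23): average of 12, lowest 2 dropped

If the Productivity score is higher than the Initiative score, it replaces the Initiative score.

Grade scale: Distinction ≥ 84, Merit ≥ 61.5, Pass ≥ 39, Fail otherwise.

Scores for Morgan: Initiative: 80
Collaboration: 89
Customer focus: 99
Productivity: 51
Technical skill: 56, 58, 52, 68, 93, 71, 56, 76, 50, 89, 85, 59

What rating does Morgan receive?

Technical skill: drop 50, 52 → average of remaining 10 = 711/10 = 71.1
Productivity (51) ≤ Initiative (80), so Initiative stays at 80.
Weighted total:
  Initiative 80 × 0.28 = 22.4
  Collaboration 89 × 0.16 = 14.24
  Customer focus 99 × 0.18 = 17.82
  Productivity 51 × 0.15 = 7.65
  Technical skill 71.1 × 0.23 = 16.353
Sum = 78.463
78.463 is ≥ 61.5 and < 84 → Merit

Merit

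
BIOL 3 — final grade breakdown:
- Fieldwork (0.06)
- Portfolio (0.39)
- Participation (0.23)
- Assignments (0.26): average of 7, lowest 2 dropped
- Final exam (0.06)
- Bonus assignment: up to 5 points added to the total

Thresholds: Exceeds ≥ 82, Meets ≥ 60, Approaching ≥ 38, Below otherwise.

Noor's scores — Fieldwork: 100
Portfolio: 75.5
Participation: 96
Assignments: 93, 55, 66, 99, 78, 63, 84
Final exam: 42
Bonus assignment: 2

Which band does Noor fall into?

Assignments: drop 55, 63 → average of remaining 5 = 420/5 = 84
Weighted total:
  Fieldwork 100 × 0.06 = 6
  Portfolio 75.5 × 0.39 = 29.445
  Participation 96 × 0.23 = 22.08
  Assignments 84 × 0.26 = 21.84
  Final exam 42 × 0.06 = 2.52
Sum = 81.885
Bonus assignment: 81.885 + 2 = 83.885
83.885 ≥ 82 → Exceeds

Exceeds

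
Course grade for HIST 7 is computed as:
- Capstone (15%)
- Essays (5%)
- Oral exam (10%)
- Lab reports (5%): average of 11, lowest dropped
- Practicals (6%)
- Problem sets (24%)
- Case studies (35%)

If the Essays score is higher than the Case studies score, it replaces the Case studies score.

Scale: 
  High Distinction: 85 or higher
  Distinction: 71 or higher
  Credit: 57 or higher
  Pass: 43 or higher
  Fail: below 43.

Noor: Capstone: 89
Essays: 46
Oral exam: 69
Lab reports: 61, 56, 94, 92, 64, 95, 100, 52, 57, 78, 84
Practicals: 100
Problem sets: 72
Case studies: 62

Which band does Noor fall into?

Distinction

Lab reports: drop 52 → average of remaining 10 = 781/10 = 78.1
Essays (46) ≤ Case studies (62), so Case studies stays at 62.
Weighted total:
  Capstone 89 × 0.15 = 13.35
  Essays 46 × 0.05 = 2.3
  Oral exam 69 × 0.1 = 6.9
  Lab reports 78.1 × 0.05 = 3.905
  Practicals 100 × 0.06 = 6
  Problem sets 72 × 0.24 = 17.28
  Case studies 62 × 0.35 = 21.7
Sum = 71.435
71.435 is ≥ 71 and < 85 → Distinction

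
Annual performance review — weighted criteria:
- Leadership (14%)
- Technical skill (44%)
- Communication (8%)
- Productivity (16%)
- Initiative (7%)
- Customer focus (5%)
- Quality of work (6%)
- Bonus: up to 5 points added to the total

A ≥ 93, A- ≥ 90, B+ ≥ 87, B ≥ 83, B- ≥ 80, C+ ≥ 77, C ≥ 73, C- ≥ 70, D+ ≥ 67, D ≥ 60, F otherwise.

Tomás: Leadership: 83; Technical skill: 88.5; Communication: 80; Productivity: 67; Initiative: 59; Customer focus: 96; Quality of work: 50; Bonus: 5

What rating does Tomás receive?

B

Weighted total:
  Leadership 83 × 0.14 = 11.62
  Technical skill 88.5 × 0.44 = 38.94
  Communication 80 × 0.08 = 6.4
  Productivity 67 × 0.16 = 10.72
  Initiative 59 × 0.07 = 4.13
  Customer focus 96 × 0.05 = 4.8
  Quality of work 50 × 0.06 = 3
Sum = 79.61
Bonus: 79.61 + 5 = 84.61
84.61 is ≥ 83 and < 87 → B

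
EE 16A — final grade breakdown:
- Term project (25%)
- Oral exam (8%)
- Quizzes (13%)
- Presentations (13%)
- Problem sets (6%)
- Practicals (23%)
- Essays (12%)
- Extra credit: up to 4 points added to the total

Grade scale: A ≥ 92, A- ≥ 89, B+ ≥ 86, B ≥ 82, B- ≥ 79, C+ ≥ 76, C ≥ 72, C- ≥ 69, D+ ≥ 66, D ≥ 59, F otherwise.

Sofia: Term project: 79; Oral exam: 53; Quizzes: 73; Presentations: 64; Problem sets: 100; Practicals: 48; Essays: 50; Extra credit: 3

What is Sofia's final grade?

Weighted total:
  Term project 79 × 0.25 = 19.75
  Oral exam 53 × 0.08 = 4.24
  Quizzes 73 × 0.13 = 9.49
  Presentations 64 × 0.13 = 8.32
  Problem sets 100 × 0.06 = 6
  Practicals 48 × 0.23 = 11.04
  Essays 50 × 0.12 = 6
Sum = 64.84
Extra credit: 64.84 + 3 = 67.84
67.84 is ≥ 66 and < 69 → D+

D+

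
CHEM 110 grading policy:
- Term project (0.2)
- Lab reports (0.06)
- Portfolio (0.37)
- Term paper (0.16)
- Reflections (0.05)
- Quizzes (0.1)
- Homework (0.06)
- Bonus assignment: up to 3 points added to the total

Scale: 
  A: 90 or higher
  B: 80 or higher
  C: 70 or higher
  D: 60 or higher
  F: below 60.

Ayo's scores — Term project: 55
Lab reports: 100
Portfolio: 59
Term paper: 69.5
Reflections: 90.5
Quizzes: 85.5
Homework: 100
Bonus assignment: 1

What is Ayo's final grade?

Weighted total:
  Term project 55 × 0.2 = 11
  Lab reports 100 × 0.06 = 6
  Portfolio 59 × 0.37 = 21.83
  Term paper 69.5 × 0.16 = 11.12
  Reflections 90.5 × 0.05 = 4.525
  Quizzes 85.5 × 0.1 = 8.55
  Homework 100 × 0.06 = 6
Sum = 69.025
Bonus assignment: 69.025 + 1 = 70.025
70.025 is ≥ 70 and < 80 → C

C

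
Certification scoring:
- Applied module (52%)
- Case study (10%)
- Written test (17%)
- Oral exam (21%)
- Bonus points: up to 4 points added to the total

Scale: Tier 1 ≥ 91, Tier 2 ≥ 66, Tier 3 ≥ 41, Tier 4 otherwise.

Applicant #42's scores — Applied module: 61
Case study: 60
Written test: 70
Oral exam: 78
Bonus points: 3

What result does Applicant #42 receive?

Weighted total:
  Applied module 61 × 0.52 = 31.72
  Case study 60 × 0.1 = 6
  Written test 70 × 0.17 = 11.9
  Oral exam 78 × 0.21 = 16.38
Sum = 66
Bonus points: 66 + 3 = 69
69 is ≥ 66 and < 91 → Tier 2

Tier 2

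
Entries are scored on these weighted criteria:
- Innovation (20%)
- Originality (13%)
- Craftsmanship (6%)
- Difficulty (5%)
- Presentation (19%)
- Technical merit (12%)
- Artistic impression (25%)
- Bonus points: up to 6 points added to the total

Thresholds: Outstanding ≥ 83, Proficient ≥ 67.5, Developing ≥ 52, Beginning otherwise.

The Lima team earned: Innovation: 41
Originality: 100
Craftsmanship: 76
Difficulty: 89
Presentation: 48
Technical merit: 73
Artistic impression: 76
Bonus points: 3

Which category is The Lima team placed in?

Weighted total:
  Innovation 41 × 0.2 = 8.2
  Originality 100 × 0.13 = 13
  Craftsmanship 76 × 0.06 = 4.56
  Difficulty 89 × 0.05 = 4.45
  Presentation 48 × 0.19 = 9.12
  Technical merit 73 × 0.12 = 8.76
  Artistic impression 76 × 0.25 = 19
Sum = 67.09
Bonus points: 67.09 + 3 = 70.09
70.09 is ≥ 67.5 and < 83 → Proficient

Proficient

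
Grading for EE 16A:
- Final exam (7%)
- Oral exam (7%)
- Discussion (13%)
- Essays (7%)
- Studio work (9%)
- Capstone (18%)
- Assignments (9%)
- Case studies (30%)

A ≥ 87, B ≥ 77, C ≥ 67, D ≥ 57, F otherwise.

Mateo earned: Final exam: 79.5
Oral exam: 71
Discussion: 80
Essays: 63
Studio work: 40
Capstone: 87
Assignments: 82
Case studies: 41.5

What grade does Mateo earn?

D

Weighted total:
  Final exam 79.5 × 0.07 = 5.565
  Oral exam 71 × 0.07 = 4.97
  Discussion 80 × 0.13 = 10.4
  Essays 63 × 0.07 = 4.41
  Studio work 40 × 0.09 = 3.6
  Capstone 87 × 0.18 = 15.66
  Assignments 82 × 0.09 = 7.38
  Case studies 41.5 × 0.3 = 12.45
Sum = 64.435
64.435 is ≥ 57 and < 67 → D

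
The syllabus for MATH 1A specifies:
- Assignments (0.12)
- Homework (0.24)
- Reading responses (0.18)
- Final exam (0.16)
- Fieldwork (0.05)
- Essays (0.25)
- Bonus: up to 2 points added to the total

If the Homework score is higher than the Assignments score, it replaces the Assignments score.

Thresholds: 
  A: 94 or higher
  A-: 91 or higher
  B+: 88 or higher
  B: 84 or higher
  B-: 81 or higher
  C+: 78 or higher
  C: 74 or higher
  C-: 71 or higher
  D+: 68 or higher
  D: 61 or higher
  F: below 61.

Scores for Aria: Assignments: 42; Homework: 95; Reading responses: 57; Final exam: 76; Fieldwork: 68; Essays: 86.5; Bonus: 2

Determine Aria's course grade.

Homework (95) > Assignments (42), so Assignments counts as 95.
Weighted total:
  Assignments 95 × 0.12 = 11.4
  Homework 95 × 0.24 = 22.8
  Reading responses 57 × 0.18 = 10.26
  Final exam 76 × 0.16 = 12.16
  Fieldwork 68 × 0.05 = 3.4
  Essays 86.5 × 0.25 = 21.625
Sum = 81.645
Bonus: 81.645 + 2 = 83.645
83.645 is ≥ 81 and < 84 → B-

B-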